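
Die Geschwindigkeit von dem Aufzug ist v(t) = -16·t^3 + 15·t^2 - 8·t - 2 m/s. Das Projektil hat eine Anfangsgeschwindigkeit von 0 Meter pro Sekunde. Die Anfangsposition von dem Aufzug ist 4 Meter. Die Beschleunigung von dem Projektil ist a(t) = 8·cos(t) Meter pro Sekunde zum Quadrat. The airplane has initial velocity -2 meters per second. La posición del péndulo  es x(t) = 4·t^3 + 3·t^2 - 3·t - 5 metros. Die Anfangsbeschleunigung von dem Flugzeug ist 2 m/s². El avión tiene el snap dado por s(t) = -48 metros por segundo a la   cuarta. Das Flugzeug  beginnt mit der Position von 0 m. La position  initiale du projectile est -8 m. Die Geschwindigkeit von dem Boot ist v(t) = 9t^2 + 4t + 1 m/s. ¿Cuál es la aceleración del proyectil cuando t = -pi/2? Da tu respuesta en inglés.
Using a(t) = 8·cos(t) and substituting t = -pi/2, we find a = 0.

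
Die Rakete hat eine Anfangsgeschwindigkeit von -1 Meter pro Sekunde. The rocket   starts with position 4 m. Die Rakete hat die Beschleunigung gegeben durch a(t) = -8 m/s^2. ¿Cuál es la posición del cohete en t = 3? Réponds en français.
Nous devons trouver l'intégrale de notre équation de l'accélération a(t) = -8 2 fois. En intégrant l'accélération et en utilisant la condition initiale v(0) = -1, nous obtenons v(t) = -8·t - 1. En intégrant la vitesse et en utilisant la condition initiale x(0) = 4, nous obtenons x(t) = -4·t^2 - t + 4. Nous avons la position x(t) = -4·t^2 - t + 4. En substituant t = 3: x(3) = -35.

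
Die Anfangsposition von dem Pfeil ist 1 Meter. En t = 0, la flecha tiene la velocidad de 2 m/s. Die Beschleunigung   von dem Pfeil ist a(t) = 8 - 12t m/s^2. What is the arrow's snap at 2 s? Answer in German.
Ausgehend von der Beschleunigung a(t) = 8 - 12·t, nehmen wir 2 Ableitungen. Mit d/dt von a(t) finden wir j(t) = -12. Die Ableitung von dem Ruck ergibt den Snap: s(t) = 0. Aus der Gleichung für den Snap s(t) = 0, setzen wir t = 2 ein und erhalten s = 0.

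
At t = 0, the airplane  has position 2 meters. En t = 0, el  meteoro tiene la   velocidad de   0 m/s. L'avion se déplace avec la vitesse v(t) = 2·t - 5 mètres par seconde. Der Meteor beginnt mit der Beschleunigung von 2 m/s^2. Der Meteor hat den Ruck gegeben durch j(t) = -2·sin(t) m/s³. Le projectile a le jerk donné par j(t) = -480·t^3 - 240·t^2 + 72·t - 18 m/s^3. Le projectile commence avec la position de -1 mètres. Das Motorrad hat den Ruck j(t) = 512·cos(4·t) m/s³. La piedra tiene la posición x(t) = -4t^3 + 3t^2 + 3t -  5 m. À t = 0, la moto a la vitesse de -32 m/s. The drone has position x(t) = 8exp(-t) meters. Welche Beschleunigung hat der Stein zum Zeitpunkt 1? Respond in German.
Wir müssen unsere Gleichung für die Position x(t) = -4·t^3 + 3·t^2 + 3·t - 5 2-mal ableiten. Die Ableitung von der Position ergibt die Geschwindigkeit: v(t) = -12·t^2 + 6·t + 3. Mit d/dt von v(t) finden wir a(t) = 6 - 24·t. Aus der Gleichung für die Beschleunigung a(t) = 6 - 24·t, setzen wir t = 1 ein und erhalten a = -18.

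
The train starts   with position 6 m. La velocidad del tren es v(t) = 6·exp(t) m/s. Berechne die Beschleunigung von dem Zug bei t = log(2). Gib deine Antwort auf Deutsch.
Um dies zu lösen, müssen wir 1 Ableitung unserer Gleichung für die Geschwindigkeit v(t) = 6·exp(t) nehmen. Durch Ableiten von der Geschwindigkeit erhalten wir die Beschleunigung: a(t) = 6·exp(t). Aus der Gleichung für die Beschleunigung a(t) = 6·exp(t), setzen wir t = log(2) ein und erhalten a = 12.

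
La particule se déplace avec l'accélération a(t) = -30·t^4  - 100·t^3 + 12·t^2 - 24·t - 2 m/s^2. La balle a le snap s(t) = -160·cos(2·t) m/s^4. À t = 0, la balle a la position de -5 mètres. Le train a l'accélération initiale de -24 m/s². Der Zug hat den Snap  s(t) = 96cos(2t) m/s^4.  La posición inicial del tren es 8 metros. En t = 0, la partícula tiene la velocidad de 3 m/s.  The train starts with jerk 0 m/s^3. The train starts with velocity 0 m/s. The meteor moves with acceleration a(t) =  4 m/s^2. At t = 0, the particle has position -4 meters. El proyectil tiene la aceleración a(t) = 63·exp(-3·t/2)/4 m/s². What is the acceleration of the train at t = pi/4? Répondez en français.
Pour résoudre ceci, nous devons prendre 2 intégrales de notre équation du snap s(t) = 96·cos(2·t). L'intégrale du snap est le jerk. En utilisant j(0) = 0, nous obtenons j(t) = 48·sin(2·t). La primitive du jerk est l'accélération. En utilisant a(0) = -24, nous obtenons a(t) = -24·cos(2·t). De l'équation de l'accélération a(t) = -24·cos(2·t), nous substituons t = pi/4 pour obtenir a = 0.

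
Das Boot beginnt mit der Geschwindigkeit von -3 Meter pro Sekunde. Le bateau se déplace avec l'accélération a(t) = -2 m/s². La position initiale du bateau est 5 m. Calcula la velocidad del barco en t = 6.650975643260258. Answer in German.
Um dies zu lösen, müssen wir 1 Stammfunktion unserer Gleichung für die Beschleunigung a(t) = -2 finden. Das Integral von der Beschleunigung ist die Geschwindigkeit. Mit v(0) = -3 erhalten wir v(t) = -2·t - 3. Aus der Gleichung für die Geschwindigkeit v(t) = -2·t - 3, setzen wir t = 6.650975643260258 ein und erhalten v = -16.3019512865205.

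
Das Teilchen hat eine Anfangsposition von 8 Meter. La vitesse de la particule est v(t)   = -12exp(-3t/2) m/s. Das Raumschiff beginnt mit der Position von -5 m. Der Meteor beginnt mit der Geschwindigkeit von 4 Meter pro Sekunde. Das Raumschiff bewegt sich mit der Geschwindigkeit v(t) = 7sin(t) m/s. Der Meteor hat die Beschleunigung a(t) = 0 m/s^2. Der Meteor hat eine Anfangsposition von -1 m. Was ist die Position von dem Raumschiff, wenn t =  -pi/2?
Wir müssen unsere Gleichung für die Geschwindigkeit v(t) = 7·sin(t) 1-mal integrieren. Mit ∫v(t)dt und Anwendung von x(0) = -5, finden wir x(t) = 2 - 7·cos(t). Aus der Gleichung für die Position x(t) = 2 - 7·cos(t), setzen wir t = -pi/2 ein und erhalten x = 2.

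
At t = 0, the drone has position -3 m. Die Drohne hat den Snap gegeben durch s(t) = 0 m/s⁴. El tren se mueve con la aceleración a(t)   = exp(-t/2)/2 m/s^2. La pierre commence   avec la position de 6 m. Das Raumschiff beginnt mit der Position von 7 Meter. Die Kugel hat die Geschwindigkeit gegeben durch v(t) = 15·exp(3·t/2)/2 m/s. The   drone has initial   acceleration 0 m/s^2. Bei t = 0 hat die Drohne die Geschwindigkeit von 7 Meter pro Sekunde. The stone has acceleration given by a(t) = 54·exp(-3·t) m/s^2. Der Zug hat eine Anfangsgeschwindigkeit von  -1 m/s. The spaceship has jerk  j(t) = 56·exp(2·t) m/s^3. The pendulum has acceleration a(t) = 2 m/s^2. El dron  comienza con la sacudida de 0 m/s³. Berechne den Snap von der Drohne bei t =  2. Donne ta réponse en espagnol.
De la ecuación del snap s(t) = 0, sustituimos t = 2 para obtener s = 0.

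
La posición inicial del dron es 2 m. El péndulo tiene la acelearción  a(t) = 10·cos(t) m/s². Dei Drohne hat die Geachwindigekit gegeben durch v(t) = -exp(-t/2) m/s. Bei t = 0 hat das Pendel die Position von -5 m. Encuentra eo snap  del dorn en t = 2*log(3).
Para resolver esto, necesitamos tomar 3 derivadas de nuestra ecuación de la velocidad v(t) = -exp(-t/2). Tomando d/dt de v(t), encontramos a(t) = exp(-t/2)/2. Tomando d/dt de a(t), encontramos j(t) = -exp(-t/2)/4. La derivada de la sacudida da el snap: s(t) = exp(-t/2)/8. De la ecuación del snap s(t) = exp(-t/2)/8, sustituimos t = 2*log(3) para obtener s = 1/24.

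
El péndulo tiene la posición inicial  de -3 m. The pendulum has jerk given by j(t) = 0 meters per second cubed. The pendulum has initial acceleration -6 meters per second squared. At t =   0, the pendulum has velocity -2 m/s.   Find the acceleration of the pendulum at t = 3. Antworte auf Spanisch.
Para resolver esto, necesitamos tomar 1 integral de nuestra ecuación de la sacudida j(t) = 0. La antiderivada de la sacudida es la aceleración. Usando a(0) = -6, obtenemos a(t) = -6. De la ecuación de la aceleración a(t) = -6, sustituimos t = 3 para obtener a = -6.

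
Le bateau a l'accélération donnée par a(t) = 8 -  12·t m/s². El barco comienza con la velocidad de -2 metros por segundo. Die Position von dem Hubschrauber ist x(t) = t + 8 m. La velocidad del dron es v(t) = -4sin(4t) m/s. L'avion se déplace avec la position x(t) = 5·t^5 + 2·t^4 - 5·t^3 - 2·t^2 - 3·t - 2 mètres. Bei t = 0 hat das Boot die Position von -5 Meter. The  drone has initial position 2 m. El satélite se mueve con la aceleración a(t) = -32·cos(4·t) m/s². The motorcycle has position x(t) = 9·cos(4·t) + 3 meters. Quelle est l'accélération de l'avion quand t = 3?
Nous devons dériver notre équation de la position x(t) = 5·t^5 + 2·t^4 - 5·t^3 - 2·t^2 - 3·t - 2 2 fois. En prenant d/dt de x(t), nous trouvons v(t) = 25·t^4 + 8·t^3 - 15·t^2 - 4·t - 3. La dérivée de la vitesse donne l'accélération: a(t) = 100·t^3 + 24·t^2 - 30·t - 4. De l'équation de l'accélération a(t) = 100·t^3 + 24·t^2 - 30·t - 4, nous substituons t = 3 pour obtenir a = 2822.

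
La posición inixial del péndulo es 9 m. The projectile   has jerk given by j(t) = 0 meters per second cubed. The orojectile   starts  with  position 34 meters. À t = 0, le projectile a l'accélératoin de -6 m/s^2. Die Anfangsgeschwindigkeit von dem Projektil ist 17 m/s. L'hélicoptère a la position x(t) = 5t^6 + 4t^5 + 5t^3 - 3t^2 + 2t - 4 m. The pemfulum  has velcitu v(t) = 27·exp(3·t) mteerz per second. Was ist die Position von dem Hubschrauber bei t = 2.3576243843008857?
Mit x(t) = 5·t^6 + 4·t^5 + 5·t^3 - 3·t^2 + 2·t - 4 und Einsetzen von t = 2.3576243843008857, finden wir x = 1199.57818719823.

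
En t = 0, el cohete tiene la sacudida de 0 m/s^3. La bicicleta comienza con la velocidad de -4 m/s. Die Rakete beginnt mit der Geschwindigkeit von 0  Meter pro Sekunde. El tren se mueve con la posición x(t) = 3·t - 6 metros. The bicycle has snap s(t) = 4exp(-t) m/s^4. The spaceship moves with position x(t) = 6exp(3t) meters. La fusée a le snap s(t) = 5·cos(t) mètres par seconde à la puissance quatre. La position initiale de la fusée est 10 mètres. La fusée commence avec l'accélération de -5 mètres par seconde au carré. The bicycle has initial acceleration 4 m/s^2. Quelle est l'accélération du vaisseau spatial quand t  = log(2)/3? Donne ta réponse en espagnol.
Partiendo de la posición x(t) = 6·exp(3·t), tomamos 2 derivadas. Tomando d/dt de x(t), encontramos v(t) = 18·exp(3·t). Tomando d/dt de v(t), encontramos a(t) = 54·exp(3·t). De la ecuación de la aceleración a(t) = 54·exp(3·t), sustituimos t = log(2)/3 para obtener a = 108.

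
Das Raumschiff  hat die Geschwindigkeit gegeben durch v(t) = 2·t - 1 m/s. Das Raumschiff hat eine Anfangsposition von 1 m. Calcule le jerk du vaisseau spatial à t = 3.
En partant de la vitesse v(t) = 2·t - 1, nous prenons 2 dérivées. En dérivant la vitesse, nous obtenons l'accélération: a(t) = 2. En dérivant l'accélération, nous obtenons le jerk: j(t) = 0. Nous avons le jerk j(t) = 0. En substituant t = 3: j(3) = 0.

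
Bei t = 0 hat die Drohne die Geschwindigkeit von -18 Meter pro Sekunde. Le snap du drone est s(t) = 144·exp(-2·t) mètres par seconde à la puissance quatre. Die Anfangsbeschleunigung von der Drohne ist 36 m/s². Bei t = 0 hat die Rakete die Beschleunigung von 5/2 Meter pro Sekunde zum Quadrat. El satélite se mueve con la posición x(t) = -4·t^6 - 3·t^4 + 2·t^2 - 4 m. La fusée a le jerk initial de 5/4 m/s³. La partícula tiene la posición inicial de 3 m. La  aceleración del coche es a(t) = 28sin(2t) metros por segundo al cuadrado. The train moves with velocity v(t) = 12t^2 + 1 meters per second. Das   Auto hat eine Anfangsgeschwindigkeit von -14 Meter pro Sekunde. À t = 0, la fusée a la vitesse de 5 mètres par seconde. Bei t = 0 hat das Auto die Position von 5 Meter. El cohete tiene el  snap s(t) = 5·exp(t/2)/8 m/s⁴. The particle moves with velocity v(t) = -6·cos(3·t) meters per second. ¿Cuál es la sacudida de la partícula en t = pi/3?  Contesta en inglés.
We must differentiate our velocity equation v(t) = -6·cos(3·t) 2 times. Taking d/dt of v(t), we find a(t) = 18·sin(3·t). The derivative of acceleration gives jerk: j(t) = 54·cos(3·t). From the given jerk equation j(t) = 54·cos(3·t), we substitute t = pi/3 to get j = -54.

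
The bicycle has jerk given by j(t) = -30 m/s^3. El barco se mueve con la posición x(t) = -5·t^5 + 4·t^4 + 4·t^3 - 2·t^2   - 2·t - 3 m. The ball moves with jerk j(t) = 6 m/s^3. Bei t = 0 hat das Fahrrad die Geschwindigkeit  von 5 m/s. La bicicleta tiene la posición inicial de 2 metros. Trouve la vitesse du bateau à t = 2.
En partant de la position x(t) = -5·t^5 + 4·t^4 + 4·t^3 - 2·t^2 - 2·t - 3, nous prenons 1 dérivée. En prenant d/dt de x(t), nous trouvons v(t) = -25·t^4 + 16·t^3 + 12·t^2 - 4·t - 2. En utilisant v(t) = -25·t^4 + 16·t^3 + 12·t^2 - 4·t - 2 et en substituant t = 2, nous trouvons v = -234.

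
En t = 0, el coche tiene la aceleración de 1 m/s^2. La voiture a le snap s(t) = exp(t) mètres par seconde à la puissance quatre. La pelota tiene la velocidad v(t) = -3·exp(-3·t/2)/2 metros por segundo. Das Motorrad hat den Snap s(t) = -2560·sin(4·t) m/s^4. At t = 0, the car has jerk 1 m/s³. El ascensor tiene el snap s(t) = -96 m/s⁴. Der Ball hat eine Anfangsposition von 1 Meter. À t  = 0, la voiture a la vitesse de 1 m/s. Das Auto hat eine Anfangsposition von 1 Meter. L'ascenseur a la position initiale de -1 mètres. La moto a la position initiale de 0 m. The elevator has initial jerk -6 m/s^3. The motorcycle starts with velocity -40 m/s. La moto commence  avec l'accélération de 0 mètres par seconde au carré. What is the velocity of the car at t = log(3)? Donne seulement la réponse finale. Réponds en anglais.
At t = log(3), v = 3.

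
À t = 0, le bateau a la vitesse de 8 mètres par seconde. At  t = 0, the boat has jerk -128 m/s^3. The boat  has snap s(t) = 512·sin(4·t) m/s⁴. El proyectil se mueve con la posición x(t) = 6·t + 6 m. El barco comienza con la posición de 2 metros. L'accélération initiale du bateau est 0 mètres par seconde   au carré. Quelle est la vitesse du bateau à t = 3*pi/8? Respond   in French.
Pour résoudre ceci, nous devons prendre 3 primitives de notre équation du snap s(t) = 512·sin(4·t). L'intégrale du snap, avec j(0) = -128, donne le jerk: j(t) = -128·cos(4·t). En intégrant le jerk et en utilisant la condition initiale a(0) = 0, nous obtenons a(t) = -32·sin(4·t). En prenant ∫a(t)dt et en appliquant v(0) = 8, nous trouvons v(t) = 8·cos(4·t). De l'équation de la vitesse v(t) = 8·cos(4·t), nous substituons t = 3*pi/8 pour obtenir v = 0.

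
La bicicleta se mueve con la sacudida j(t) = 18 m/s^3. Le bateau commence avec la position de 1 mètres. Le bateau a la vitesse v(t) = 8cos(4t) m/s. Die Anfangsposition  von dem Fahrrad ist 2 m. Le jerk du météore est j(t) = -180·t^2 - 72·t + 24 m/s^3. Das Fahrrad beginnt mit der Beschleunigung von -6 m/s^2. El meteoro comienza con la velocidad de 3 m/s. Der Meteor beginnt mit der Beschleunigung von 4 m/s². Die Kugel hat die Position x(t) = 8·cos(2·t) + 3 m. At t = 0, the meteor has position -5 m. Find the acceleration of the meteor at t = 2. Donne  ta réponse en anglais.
We need to integrate our jerk equation j(t) = -180·t^2 - 72·t + 24 1 time. Integrating jerk and using the initial condition a(0) = 4, we get a(t) = -60·t^3 - 36·t^2 + 24·t + 4. Using a(t) = -60·t^3 - 36·t^2 + 24·t + 4 and substituting t = 2, we find a = -572.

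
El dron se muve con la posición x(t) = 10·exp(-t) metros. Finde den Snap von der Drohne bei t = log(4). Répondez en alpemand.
Um dies zu lösen, müssen wir 4 Ableitungen unserer Gleichung für die Position x(t) = 10·exp(-t) nehmen. Mit d/dt von x(t) finden wir v(t) = -10·exp(-t). Durch Ableiten von der Geschwindigkeit erhalten wir die Beschleunigung: a(t) = 10·exp(-t). Durch Ableiten von der Beschleunigung erhalten wir den Ruck: j(t) = -10·exp(-t). Die Ableitung von dem Ruck ergibt den Snap: s(t) = 10·exp(-t). Wir haben den Snap s(t) = 10·exp(-t). Durch Einsetzen von t = log(4): s(log(4)) = 5/2.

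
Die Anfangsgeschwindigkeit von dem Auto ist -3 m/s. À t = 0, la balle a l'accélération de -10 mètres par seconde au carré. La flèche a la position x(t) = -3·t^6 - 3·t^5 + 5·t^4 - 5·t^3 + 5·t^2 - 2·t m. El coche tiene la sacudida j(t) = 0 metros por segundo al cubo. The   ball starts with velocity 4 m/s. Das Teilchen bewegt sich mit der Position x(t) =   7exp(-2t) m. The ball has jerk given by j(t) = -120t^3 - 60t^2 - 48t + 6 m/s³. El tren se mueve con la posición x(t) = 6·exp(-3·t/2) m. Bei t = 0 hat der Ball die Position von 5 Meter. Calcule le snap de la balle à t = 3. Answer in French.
Pour résoudre ceci, nous devons prendre 1 dérivée de notre équation du jerk j(t) = -120·t^3 - 60·t^2 - 48·t + 6. La dérivée du jerk donne le snap: s(t) = -360·t^2 - 120·t - 48. Nous avons le snap s(t) = -360·t^2 - 120·t - 48. En substituant t = 3: s(3) = -3648.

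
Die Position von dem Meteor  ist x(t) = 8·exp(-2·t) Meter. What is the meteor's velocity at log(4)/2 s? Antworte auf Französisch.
Nous devons dériver notre équation de la position x(t) = 8·exp(-2·t) 1 fois. En prenant d/dt de x(t), nous trouvons v(t) = -16·exp(-2·t). De l'équation de la vitesse v(t) = -16·exp(-2·t), nous substituons t = log(4)/2 pour obtenir v = -4.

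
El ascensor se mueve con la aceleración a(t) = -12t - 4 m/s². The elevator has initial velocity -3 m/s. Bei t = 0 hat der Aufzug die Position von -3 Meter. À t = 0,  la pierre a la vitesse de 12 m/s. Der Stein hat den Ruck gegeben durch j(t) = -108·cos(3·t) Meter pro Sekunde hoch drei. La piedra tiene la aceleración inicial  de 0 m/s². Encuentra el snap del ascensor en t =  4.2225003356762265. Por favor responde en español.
Debemos derivar nuestra ecuación de la aceleración a(t) = -12·t - 4 2 veces. La derivada de la aceleración da la sacudida: j(t) = -12. La derivada de la sacudida da el snap: s(t) = 0. Usando s(t) = 0 y sustituyendo t = 4.2225003356762265, encontramos s = 0.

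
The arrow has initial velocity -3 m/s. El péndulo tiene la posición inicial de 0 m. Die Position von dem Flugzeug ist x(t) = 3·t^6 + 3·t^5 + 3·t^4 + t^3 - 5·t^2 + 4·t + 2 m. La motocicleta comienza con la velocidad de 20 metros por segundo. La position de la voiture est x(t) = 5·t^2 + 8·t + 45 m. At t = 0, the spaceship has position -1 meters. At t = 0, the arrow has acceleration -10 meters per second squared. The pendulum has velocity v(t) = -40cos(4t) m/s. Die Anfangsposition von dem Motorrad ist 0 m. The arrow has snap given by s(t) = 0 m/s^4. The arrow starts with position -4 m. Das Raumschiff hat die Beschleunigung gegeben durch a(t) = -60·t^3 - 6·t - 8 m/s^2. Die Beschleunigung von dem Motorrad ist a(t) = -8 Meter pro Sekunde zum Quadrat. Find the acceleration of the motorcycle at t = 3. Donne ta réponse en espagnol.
De la ecuación de la aceleración a(t) = -8, sustituimos t = 3 para obtener a = -8.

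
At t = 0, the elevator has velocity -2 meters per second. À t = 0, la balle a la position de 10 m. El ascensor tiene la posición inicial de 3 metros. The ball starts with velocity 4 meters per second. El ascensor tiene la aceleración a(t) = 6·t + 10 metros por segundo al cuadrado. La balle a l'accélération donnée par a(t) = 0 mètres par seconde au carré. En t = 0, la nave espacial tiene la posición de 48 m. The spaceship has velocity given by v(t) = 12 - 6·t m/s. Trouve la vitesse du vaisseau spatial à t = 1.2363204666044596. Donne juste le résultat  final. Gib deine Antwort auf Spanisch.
La velocidad en t = 1.2363204666044596 es v = 4.58207720037324.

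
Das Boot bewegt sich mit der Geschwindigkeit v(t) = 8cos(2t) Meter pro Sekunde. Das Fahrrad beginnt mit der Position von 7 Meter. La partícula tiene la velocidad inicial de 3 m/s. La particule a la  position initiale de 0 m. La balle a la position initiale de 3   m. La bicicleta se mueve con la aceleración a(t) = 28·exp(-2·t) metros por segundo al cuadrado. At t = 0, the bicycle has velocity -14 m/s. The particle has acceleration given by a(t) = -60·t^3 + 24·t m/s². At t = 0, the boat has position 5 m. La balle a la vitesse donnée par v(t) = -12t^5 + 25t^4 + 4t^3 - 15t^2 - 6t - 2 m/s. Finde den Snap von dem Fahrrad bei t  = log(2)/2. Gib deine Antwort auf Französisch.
En partant de l'accélération a(t) = 28·exp(-2·t), nous prenons 2 dérivées. En prenant d/dt de a(t), nous trouvons j(t) = -56·exp(-2·t). En dérivant le jerk, nous obtenons le snap: s(t) = 112·exp(-2·t). De l'équation du snap s(t) = 112·exp(-2·t), nous substituons t = log(2)/2 pour obtenir s = 56.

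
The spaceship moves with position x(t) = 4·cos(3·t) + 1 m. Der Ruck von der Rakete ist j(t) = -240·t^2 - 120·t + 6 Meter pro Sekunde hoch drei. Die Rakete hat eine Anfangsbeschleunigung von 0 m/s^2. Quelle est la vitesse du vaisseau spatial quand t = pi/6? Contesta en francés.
Pour résoudre ceci, nous devons prendre 1 dérivée de notre équation de la position x(t) = 4·cos(3·t) + 1. La dérivée de la position donne la vitesse: v(t) = -12·sin(3·t). En utilisant v(t) = -12·sin(3·t) et en substituant t = pi/6, nous trouvons v = -12.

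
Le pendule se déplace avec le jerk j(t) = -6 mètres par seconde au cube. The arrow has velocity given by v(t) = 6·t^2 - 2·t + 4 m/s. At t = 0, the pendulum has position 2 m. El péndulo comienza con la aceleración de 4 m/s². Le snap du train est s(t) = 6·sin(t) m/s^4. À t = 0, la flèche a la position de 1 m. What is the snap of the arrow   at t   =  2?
Starting from velocity v(t) = 6·t^2 - 2·t + 4, we take 3 derivatives. Differentiating velocity, we get acceleration: a(t) = 12·t - 2. Differentiating acceleration, we get jerk: j(t) = 12. Differentiating jerk, we get snap: s(t) = 0. We have snap s(t) = 0. Substituting t = 2: s(2) = 0.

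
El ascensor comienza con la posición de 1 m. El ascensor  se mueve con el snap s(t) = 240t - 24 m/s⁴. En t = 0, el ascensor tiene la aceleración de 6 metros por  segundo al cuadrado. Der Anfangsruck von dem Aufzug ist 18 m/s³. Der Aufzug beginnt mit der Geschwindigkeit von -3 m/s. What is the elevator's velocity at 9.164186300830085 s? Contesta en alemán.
Um dies zu lösen, müssen wir 3 Integrale unserer Gleichung für den Snap s(t) = 240·t - 24 finden. Durch Integration von dem Snap und Verwendung der Anfangsbedingung j(0) = 18, erhalten wir j(t) = 120·t^2 - 24·t + 18. Das Integral von dem Ruck, mit a(0) = 6, ergibt die Beschleunigung: a(t) = 40·t^3 - 12·t^2 + 18·t + 6. Mit ∫a(t)dt und Anwendung von v(0) = -3, finden wir v(t) = 10·t^4 - 4·t^3 + 9·t^2 + 6·t - 3. Aus der Gleichung für die Geschwindigkeit v(t) = 10·t^4 - 4·t^3 + 9·t^2 + 6·t - 3, setzen wir t = 9.164186300830085 ein und erhalten v = 68259.5926169475.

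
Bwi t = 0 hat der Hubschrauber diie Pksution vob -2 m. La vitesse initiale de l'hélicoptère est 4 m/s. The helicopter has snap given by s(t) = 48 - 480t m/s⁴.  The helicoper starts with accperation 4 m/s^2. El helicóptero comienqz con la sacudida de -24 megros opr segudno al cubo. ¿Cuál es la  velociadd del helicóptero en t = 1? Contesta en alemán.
Ausgehend von dem Snap s(t) = 48 - 480·t, nehmen wir 3 Stammfunktionen. Mit ∫s(t)dt und Anwendung von j(0) = -24, finden wir j(t) = -240·t^2 + 48·t - 24. Mit ∫j(t)dt und Anwendung von a(0) = 4, finden wir a(t) = -80·t^3 + 24·t^2 - 24·t + 4. Mit ∫a(t)dt und Anwendung von v(0) = 4, finden wir v(t) = -20·t^4 + 8·t^3 - 12·t^2 + 4·t + 4. Mit v(t) = -20·t^4 + 8·t^3 - 12·t^2 + 4·t + 4 und Einsetzen von t = 1, finden wir v = -16.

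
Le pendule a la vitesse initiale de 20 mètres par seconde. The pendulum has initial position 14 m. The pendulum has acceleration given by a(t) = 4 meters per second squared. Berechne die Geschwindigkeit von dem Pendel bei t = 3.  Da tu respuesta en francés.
Nous devons trouver la primitive de notre équation de l'accélération a(t) = 4 1 fois. L'intégrale de l'accélération, avec v(0) = 20, donne la vitesse: v(t) = 4·t + 20. Nous avons la vitesse v(t) = 4·t + 20. En substituant t = 3: v(3) = 32.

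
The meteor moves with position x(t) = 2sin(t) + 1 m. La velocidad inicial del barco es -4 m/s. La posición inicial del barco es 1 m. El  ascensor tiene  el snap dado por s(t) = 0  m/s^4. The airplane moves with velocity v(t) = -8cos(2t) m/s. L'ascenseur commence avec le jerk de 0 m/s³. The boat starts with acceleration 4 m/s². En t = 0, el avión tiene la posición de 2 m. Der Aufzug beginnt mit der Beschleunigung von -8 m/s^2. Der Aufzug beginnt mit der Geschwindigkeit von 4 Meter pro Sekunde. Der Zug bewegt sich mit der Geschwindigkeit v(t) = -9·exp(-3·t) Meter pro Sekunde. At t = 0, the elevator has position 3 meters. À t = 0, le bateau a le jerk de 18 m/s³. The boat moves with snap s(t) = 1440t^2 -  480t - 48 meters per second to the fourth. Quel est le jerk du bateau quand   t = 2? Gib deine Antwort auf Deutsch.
Um dies zu lösen, müssen wir 1 Stammfunktion unserer Gleichung für den Snap s(t) = 1440·t^2 - 480·t - 48 finden. Durch Integration von dem Snap und Verwendung der Anfangsbedingung j(0) = 18, erhalten wir j(t) = 480·t^3 - 240·t^2 - 48·t + 18. Mit j(t) = 480·t^3 - 240·t^2 - 48·t + 18 und Einsetzen von t = 2, finden wir j = 2802.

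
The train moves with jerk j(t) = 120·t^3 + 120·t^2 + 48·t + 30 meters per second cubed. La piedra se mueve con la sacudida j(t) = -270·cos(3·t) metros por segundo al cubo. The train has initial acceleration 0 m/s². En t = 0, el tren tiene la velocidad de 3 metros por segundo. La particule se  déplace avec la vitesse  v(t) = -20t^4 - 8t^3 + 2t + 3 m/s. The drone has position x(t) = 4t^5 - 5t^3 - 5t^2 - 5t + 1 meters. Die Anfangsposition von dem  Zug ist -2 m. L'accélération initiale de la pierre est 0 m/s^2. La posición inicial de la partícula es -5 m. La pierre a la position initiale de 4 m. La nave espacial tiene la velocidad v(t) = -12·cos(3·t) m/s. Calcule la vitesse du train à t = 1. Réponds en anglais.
We must find the integral of our jerk equation j(t) = 120·t^3 + 120·t^2 + 48·t + 30 2 times. Integrating jerk and using the initial condition a(0) = 0, we get a(t) = 2·t·(15·t^3 + 20·t^2 + 12·t + 15). Taking ∫a(t)dt and applying v(0) = 3, we find v(t) = 6·t^5 + 10·t^4 + 8·t^3 + 15·t^2 + 3. From the given velocity equation v(t) = 6·t^5 + 10·t^4 + 8·t^3 + 15·t^2 + 3, we substitute t = 1 to get v = 42.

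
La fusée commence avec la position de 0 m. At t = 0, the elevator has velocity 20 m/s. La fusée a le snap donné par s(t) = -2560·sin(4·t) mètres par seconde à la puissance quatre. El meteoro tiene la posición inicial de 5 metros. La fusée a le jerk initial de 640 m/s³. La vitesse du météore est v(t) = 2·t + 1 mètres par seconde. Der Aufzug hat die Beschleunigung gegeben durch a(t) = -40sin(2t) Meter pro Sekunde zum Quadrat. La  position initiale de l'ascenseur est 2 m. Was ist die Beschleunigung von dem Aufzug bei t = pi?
Mit a(t) = -40·sin(2·t) und Einsetzen von t = pi, finden wir a = 0.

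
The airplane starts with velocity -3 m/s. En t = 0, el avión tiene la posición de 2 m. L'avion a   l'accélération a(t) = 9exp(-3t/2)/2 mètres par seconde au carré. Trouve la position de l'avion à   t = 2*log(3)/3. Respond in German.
Wir müssen die Stammfunktion unserer Gleichung für die Beschleunigung a(t) = 9·exp(-3·t/2)/2 2-mal finden. Das Integral von der Beschleunigung ist die Geschwindigkeit. Mit v(0) = -3 erhalten wir v(t) = -3·exp(-3·t/2). Durch Integration von der Geschwindigkeit und Verwendung der Anfangsbedingung x(0) = 2, erhalten wir x(t) = 2·exp(-3·t/2). Aus der Gleichung für die Position x(t) = 2·exp(-3·t/2), setzen wir t = 2*log(3)/3 ein und erhalten x = 2/3.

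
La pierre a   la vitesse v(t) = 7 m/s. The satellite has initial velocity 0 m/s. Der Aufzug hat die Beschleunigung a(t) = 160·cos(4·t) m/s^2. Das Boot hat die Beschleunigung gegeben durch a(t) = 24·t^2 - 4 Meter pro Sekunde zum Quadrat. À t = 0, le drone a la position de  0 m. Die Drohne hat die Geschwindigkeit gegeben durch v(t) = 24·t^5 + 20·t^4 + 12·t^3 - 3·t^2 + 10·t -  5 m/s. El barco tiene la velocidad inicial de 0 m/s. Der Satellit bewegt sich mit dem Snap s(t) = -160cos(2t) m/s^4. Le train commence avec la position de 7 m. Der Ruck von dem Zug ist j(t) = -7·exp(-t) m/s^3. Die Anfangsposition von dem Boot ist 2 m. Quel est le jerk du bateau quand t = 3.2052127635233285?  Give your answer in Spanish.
Para resolver esto, necesitamos tomar 1 derivada de nuestra ecuación de la aceleración a(t) = 24·t^2 - 4. Derivando la aceleración, obtenemos la sacudida: j(t) = 48·t. Usando j(t) = 48·t y sustituyendo t = 3.2052127635233285, encontramos j = 153.850212649120.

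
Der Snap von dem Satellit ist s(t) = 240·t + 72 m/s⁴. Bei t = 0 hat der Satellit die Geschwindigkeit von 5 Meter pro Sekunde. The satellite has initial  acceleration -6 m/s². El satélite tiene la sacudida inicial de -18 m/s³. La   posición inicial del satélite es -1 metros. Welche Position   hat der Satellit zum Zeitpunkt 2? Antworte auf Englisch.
Starting from snap s(t) = 240·t + 72, we take 4 integrals. Taking ∫s(t)dt and applying j(0) = -18, we find j(t) = 120·t^2 + 72·t - 18. Taking ∫j(t)dt and applying a(0) = -6, we find a(t) = 40·t^3 + 36·t^2 - 18·t - 6. Finding the antiderivative of a(t) and using v(0) = 5: v(t) = 10·t^4 + 12·t^3 - 9·t^2 - 6·t + 5. The antiderivative of velocity, with x(0) = -1, gives position: x(t) = 2·t^5 + 3·t^4 - 3·t^3 - 3·t^2 + 5·t - 1. We have position x(t) = 2·t^5 + 3·t^4 - 3·t^3 - 3·t^2 + 5·t - 1. Substituting t = 2: x(2) = 85.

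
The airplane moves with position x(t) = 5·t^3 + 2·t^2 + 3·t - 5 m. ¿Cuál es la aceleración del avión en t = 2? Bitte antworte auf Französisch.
Nous devons dériver notre équation de la position x(t) = 5·t^3 + 2·t^2 + 3·t - 5 2 fois. La dérivée de la position donne la vitesse: v(t) = 15·t^2 + 4·t + 3. La dérivée de la vitesse donne l'accélération: a(t) = 30·t + 4. En utilisant a(t) = 30·t + 4 et en substituant t = 2, nous trouvons a = 64.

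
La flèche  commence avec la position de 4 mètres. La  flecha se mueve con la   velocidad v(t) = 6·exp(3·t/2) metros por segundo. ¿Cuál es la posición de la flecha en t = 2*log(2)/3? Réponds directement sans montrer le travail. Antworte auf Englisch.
The answer is 8.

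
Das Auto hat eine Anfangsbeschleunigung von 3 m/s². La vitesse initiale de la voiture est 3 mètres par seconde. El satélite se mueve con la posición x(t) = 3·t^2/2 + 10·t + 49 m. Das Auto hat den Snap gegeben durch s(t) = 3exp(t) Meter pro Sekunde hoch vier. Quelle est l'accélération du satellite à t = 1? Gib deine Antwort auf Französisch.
Pour résoudre ceci, nous devons prendre 2 dérivées de notre équation de la position x(t) = 3·t^2/2 + 10·t + 49. En prenant d/dt de x(t), nous trouvons v(t) = 3·t + 10. En dérivant la vitesse, nous obtenons l'accélération: a(t) = 3. De l'équation de l'accélération a(t) = 3, nous substituons t = 1 pour obtenir a = 3.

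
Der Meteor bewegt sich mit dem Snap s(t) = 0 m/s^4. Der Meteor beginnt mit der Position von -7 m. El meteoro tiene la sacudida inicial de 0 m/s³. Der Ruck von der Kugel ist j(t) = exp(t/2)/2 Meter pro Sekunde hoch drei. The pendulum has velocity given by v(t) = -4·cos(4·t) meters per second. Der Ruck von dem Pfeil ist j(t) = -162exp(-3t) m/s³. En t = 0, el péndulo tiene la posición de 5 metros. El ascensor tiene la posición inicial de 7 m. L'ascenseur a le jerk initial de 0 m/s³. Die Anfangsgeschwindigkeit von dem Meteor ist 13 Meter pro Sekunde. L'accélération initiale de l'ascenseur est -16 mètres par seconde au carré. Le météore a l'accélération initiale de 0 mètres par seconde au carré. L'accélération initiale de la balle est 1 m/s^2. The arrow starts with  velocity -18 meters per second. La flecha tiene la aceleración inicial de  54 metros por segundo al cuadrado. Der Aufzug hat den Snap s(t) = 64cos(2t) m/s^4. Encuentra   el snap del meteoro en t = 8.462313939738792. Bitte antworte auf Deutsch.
Aus der Gleichung für den Snap s(t) = 0, setzen wir t = 8.462313939738792 ein und erhalten s = 0.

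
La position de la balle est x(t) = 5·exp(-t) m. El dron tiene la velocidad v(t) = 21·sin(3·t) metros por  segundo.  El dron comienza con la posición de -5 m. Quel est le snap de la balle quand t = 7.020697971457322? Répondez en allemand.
Ausgehend von der Position x(t) = 5·exp(-t), nehmen wir 4 Ableitungen. Mit d/dt von x(t) finden wir v(t) = -5·exp(-t). Durch Ableiten von der Geschwindigkeit erhalten wir die Beschleunigung: a(t) = 5·exp(-t). Die Ableitung von der Beschleunigung ergibt den Ruck: j(t) = -5·exp(-t). Durch Ableiten von dem Ruck erhalten wir den Snap: s(t) = 5·exp(-t). Aus der Gleichung für den Snap s(t) = 5·exp(-t), setzen wir t = 7.020697971457322 ein und erhalten s = 0.00446600922918142.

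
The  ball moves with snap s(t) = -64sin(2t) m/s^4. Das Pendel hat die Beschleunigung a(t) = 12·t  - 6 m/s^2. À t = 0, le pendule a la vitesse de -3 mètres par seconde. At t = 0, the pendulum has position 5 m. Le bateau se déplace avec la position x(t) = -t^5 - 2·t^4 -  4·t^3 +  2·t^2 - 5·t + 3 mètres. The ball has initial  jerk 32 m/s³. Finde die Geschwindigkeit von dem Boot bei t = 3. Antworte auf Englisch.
Starting from position x(t) = -t^5 - 2·t^4 - 4·t^3 + 2·t^2 - 5·t + 3, we take 1 derivative. Differentiating position, we get velocity: v(t) = -5·t^4 - 8·t^3 - 12·t^2 + 4·t - 5. Using v(t) = -5·t^4 - 8·t^3 - 12·t^2 + 4·t - 5 and substituting t = 3, we find v = -722.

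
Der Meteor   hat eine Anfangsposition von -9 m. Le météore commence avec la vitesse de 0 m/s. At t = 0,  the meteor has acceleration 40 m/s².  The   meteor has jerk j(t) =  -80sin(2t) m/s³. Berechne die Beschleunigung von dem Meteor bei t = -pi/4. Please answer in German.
Wir müssen das Integral unserer Gleichung für den Ruck j(t) = -80·sin(2·t) 1-mal finden. Das Integral von dem Ruck, mit a(0) = 40, ergibt die Beschleunigung: a(t) = 40·cos(2·t). Wir haben die Beschleunigung a(t) = 40·cos(2·t). Durch Einsetzen von t = -pi/4: a(-pi/4) = 0.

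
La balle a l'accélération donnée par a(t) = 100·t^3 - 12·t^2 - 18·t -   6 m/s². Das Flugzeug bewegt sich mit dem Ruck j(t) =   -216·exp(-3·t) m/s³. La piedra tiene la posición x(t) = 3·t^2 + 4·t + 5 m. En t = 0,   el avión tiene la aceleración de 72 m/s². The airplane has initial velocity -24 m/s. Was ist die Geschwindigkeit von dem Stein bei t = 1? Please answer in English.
To solve this, we need to take 1 derivative of our position equation x(t) = 3·t^2 + 4·t + 5. Differentiating position, we get velocity: v(t) = 6·t + 4. We have velocity v(t) = 6·t + 4. Substituting t = 1: v(1) = 10.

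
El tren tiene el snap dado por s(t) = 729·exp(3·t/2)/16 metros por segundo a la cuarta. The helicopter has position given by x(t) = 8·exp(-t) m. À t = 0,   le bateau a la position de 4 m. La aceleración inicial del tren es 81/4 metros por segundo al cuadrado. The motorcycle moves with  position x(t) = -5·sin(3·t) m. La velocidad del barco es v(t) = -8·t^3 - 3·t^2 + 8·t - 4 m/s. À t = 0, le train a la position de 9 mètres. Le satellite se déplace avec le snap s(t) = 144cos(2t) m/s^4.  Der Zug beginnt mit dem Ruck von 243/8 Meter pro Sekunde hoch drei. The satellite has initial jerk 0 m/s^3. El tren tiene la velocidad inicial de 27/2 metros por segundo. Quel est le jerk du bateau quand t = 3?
En partant de la vitesse v(t) = -8·t^3 - 3·t^2 + 8·t - 4, nous prenons 2 dérivées. La dérivée de la vitesse donne l'accélération: a(t) = -24·t^2 - 6·t + 8. En prenant d/dt de a(t), nous trouvons j(t) = -48·t - 6. Nous avons le jerk j(t) = -48·t - 6. En substituant t = 3: j(3) = -150.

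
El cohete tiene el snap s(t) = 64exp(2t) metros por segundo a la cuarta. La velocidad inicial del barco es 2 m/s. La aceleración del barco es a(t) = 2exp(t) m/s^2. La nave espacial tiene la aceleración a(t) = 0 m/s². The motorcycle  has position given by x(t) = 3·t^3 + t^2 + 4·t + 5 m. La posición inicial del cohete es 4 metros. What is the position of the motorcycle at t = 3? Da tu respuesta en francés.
Nous avons la position x(t) = 3·t^3 + t^2 + 4·t + 5. En substituant t = 3: x(3) = 107.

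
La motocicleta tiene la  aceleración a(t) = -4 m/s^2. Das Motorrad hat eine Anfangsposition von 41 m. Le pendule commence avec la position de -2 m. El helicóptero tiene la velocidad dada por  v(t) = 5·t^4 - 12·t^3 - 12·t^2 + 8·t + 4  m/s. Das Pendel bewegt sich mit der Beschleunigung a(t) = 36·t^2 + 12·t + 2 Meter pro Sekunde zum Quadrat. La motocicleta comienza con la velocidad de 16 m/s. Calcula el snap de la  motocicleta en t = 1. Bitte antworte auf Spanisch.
Partiendo de la aceleración a(t) = -4, tomamos 2 derivadas. Tomando d/dt de a(t), encontramos j(t) = 0. La derivada de la sacudida da el snap: s(t) = 0. Usando s(t) = 0 y sustituyendo t = 1, encontramos s = 0.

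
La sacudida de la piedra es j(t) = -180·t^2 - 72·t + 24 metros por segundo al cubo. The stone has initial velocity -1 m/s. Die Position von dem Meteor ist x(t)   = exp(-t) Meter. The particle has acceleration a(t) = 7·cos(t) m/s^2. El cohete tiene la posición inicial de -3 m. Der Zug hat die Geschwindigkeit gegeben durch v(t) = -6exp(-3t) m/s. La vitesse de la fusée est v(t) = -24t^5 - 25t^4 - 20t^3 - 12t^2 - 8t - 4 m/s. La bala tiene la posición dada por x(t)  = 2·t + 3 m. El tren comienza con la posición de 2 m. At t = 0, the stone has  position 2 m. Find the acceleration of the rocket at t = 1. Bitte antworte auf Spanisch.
Debemos derivar nuestra ecuación de la velocidad v(t) = -24·t^5 - 25·t^4 - 20·t^3 - 12·t^2 - 8·t - 4 1 vez. Tomando d/dt de v(t), encontramos a(t) = -120·t^4 - 100·t^3 - 60·t^2 - 24·t - 8. De la ecuación de la aceleración a(t) = -120·t^4 - 100·t^3 - 60·t^2 - 24·t - 8, sustituimos t = 1 para obtener a = -312.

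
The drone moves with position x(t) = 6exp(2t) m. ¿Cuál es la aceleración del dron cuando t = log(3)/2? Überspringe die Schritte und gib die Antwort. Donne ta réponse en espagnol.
La respuesta es 72.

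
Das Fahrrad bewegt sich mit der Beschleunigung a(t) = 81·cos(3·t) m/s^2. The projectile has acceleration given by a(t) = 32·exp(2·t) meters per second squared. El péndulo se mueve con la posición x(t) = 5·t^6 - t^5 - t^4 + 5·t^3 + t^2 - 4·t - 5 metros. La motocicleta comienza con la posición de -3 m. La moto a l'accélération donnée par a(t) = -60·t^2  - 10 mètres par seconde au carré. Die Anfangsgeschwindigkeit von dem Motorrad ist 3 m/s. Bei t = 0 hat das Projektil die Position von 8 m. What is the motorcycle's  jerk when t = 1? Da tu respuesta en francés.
En partant de l'accélération a(t) = -60·t^2 - 10, nous prenons 1 dérivée. En prenant d/dt de a(t), nous trouvons j(t) = -120·t. De l'équation du jerk j(t) = -120·t, nous substituons t = 1 pour obtenir j = -120.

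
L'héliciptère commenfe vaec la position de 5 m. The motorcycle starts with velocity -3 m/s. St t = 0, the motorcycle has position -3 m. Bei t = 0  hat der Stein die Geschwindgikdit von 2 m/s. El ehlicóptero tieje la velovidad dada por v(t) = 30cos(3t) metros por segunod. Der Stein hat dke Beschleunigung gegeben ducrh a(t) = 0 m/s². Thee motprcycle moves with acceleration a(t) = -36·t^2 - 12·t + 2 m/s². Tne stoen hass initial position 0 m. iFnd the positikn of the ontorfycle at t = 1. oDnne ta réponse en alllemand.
Um dies zu lösen, müssen wir 2 Stammfunktionen unserer Gleichung für die Beschleunigung a(t) = -36·t^2 - 12·t + 2 finden. Das Integral von der Beschleunigung ist die Geschwindigkeit. Mit v(0) = -3 erhalten wir v(t) = -12·t^3 - 6·t^2 + 2·t - 3. Die Stammfunktion von der Geschwindigkeit, mit x(0) = -3, ergibt die Position: x(t) = -3·t^4 - 2·t^3 + t^2 - 3·t - 3. Mit x(t) = -3·t^4 - 2·t^3 + t^2 - 3·t - 3 und Einsetzen von t = 1, finden wir x = -10.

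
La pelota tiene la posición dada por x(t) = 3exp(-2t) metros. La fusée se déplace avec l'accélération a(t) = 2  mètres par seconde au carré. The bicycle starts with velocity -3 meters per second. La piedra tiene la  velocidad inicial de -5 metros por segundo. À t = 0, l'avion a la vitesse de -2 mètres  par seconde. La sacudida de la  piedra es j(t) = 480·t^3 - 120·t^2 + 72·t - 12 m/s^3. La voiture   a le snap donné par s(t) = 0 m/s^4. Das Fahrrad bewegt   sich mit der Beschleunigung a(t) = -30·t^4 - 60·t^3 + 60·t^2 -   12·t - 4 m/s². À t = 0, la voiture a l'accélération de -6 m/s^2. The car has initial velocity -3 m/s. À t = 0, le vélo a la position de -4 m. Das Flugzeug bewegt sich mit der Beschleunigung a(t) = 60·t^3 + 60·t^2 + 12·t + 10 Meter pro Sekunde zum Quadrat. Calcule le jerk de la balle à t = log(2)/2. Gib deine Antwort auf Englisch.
To solve this, we need to take 3 derivatives of our position equation x(t) = 3·exp(-2·t). The derivative of position gives velocity: v(t) = -6·exp(-2·t). Differentiating velocity, we get acceleration: a(t) = 12·exp(-2·t). Differentiating acceleration, we get jerk: j(t) = -24·exp(-2·t). Using j(t) = -24·exp(-2·t) and substituting t = log(2)/2, we find j = -12.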